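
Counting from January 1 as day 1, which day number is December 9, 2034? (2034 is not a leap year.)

Days in months before December: 31 + 28 + 31 + 30 + 31 + 30 + 31 + 31 + 30 + 31 + 30 = 334.
Plus 9 days into December → day 343.

343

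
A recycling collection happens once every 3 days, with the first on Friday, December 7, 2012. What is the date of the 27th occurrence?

The 27th occurrence is 26 intervals after the first: 26 × 3 = 78 days after December 7, 2012.
December has 31 days — 24 days to the end of December leaves 54.
January has 31 days (23 left).
23 days into February → February 23, 2013.

February 23, 2013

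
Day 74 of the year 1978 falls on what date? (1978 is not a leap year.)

15 March 1978

January has 31 days (74 − 31 = 43 remain).
February has 28 days (43 − 28 = 15 remain).
15 into March → March 15.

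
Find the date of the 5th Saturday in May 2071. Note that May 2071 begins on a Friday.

May 2071 begins on a Friday, so the first Saturday is May 2 (1 day later).
The 5th Saturday is 4 weeks later: 2 + 28 = 30.

2071-05-30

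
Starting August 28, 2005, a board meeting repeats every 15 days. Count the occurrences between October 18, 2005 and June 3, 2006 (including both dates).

Occurrences land 15·i days after August 28, 2005 for i = 0, 1, 2, …
October 18, 2005 is 51 days after the start; 51 ÷ 15 = 3 remainder 6; since the remainder is 6, round up to i = 4. First occurrence in the window: #5 on October 27, 2005 (4×15 = 60 days in).
June 3, 2006 is 279 days after the start; 279 ÷ 15 = 18 remainder 9. Last occurrence in the window: #19 on May 25, 2006.
Occurrences #5 through #19: 15 in total.

15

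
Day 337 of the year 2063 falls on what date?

January has 31 days (337 − 31 = 306 remain).
February has 28 days (306 − 28 = 278 remain).
March has 31 days (278 − 31 = 247 remain).
April has 30 days (247 − 30 = 217 remain).
May has 31 days (217 − 31 = 186 remain).
June has 30 days (186 − 30 = 156 remain).
July has 31 days (156 − 31 = 125 remain).
August has 31 days (125 − 31 = 94 remain).
September has 30 days (94 − 30 = 64 remain).
October has 31 days (64 − 31 = 33 remain).
November has 30 days (33 − 30 = 3 remain).
3 into December → December 3.

3 December 2063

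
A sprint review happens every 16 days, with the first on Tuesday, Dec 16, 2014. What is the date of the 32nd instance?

Apr 25, 2016

The 32nd occurrence is 31 intervals after the first: 31 × 16 = 496 days after Dec 16, 2014.
Dec has 31 days — 15 days to the end of Dec leaves 481.
2015 has 365 days (116 left).
Jan has 31 days (85 left).
Feb has 29 days (56 left).
Mar has 31 days (25 left).
25 days into Apr → Apr 25, 2016.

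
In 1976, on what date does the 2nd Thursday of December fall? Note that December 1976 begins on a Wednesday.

December 1976 begins on a Wednesday, so the first Thursday is December 2 (1 day later).
The 2nd Thursday is 1 weeks later: 2 + 7 = 9.

1976-12-09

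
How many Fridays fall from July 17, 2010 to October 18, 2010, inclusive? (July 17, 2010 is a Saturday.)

July 17, 2010 is a Saturday; the first Friday on or after it is July 23, 2010 (6 days later).
From July 23, 2010 to October 18, 2010: 8 + 31 + 30 + 18 = 87 days (rest of July, August, September, October).
87 ÷ 7 = 12 full weeks with remainder 3, so 12 more Fridays after the first → 13.

13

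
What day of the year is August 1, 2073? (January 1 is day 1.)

Days in months before August: 31 + 28 + 31 + 30 + 31 + 30 + 31 = 212.
Plus 1 day into August → day 213.

213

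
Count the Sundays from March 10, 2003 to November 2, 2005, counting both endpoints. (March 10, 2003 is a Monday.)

138

March 10, 2003 is a Monday; the first Sunday on or after it is March 16, 2003 (6 days later).
From March 16, 2003 to November 2, 2005: 290 + 366 + 306 = 962 days (rest of 2003, 2004, to November 2, 2005 in 2005).
962 ÷ 7 = 137 full weeks with remainder 3, so 137 more Sundays after the first → 138.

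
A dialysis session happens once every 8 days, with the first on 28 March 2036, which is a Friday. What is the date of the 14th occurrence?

The 14th occurrence is 13 intervals after the first: 13 × 8 = 104 days after 28 March 2036.
March has 31 days — 3 days to the end of March leaves 101.
April has 30 days (71 left).
May has 31 days (40 left).
June has 30 days (10 left).
10 days into July → 10 July 2036.

10 July 2036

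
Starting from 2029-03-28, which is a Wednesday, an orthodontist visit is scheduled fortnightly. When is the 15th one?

The 15th occurrence is 14 intervals after the first: 14 × 14 = 196 days after 2029-03-28.
March has 31 days — 3 days to the end of March leaves 193.
April has 30 days (163 left).
May has 31 days (132 left).
June has 30 days (102 left).
July has 31 days (71 left).
August has 31 days (40 left).
September has 30 days (10 left).
10 days into October → 2029-10-10.

2029-10-10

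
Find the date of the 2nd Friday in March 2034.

March 2034 begins on a Wednesday, so the first Friday is March 3 (2 days later).
The 2nd Friday is 1 weeks later: 3 + 7 = 10.

10 March 2034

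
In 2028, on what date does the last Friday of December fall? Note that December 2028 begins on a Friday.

December 2028 begins on a Friday, so the first Friday is December 1.
December 2028 has 31 days. Adding weeks: 1, 8, 15, 22, 29 — the last one ≤ 31 is the 29th.

2028-12-29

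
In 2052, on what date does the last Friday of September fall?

September 2052 begins on a Sunday, so the first Friday is September 6 (5 days later).
September 2052 has 30 days. Adding weeks: 6, 13, 20, 27 — the last one ≤ 30 is the 27th.

September 27, 2052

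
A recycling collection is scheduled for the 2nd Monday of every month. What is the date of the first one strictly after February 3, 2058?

February 2058 starts on a Friday; its first Monday is the 4th, so the 2nd Monday is the 11th — February 11, 2058.
February 11, 2058 is after February 3, 2058, so that is the next one.

February 11, 2058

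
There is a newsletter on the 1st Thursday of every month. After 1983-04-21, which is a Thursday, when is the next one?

1983-05-05

April 1983 starts on a Friday, so its 1st Thursday is 1983-04-07 (6 days in).
That is not after 1983-04-21, so look at May 1983.
May 1983 starts on a Sunday, so its 1st Thursday is 1983-05-05 (4 days in).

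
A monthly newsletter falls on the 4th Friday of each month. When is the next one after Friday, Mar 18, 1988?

Mar 25, 1988

Mar 1988 starts on a Tuesday; its first Friday is the 4th, so the 4th Friday is the 25th — Mar 25, 1988.
Mar 25, 1988 is after Mar 18, 1988, so that is the next one.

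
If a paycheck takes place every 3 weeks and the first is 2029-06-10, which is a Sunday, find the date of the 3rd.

2029-07-22

The 3rd occurrence is 2 intervals after the first: 2 × 21 = 42 days after 2029-06-10.
June has 30 days — 20 days to the end of June leaves 22.
22 days into July → 2029-07-22.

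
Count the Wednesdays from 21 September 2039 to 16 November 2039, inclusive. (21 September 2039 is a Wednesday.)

9

21 September 2039 is a Wednesday; the first Wednesday on or after it is 21 September 2039.
From 21 September 2039 to 16 November 2039: 9 + 31 + 16 = 56 days (rest of September, October, November).
56 ÷ 7 = 8 full weeks with remainder 0, so 8 more Wednesdays after the first → 9.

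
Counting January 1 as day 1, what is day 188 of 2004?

Jan has 31 days (188 − 31 = 157 remain).
Feb has 29 days (157 − 29 = 128 remain).
Mar has 31 days (128 − 31 = 97 remain).
Apr has 30 days (97 − 30 = 67 remain).
May has 31 days (67 − 31 = 36 remain).
Jun has 30 days (36 − 30 = 6 remain).
6 into Jul → Jul 6.

Jul 6, 2004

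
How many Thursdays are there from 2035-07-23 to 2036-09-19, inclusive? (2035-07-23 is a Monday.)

2035-07-23 is a Monday; the first Thursday on or after it is 2035-07-26 (3 days later).
From 2035-07-26 to 2036-09-19: 158 + 263 = 421 days (rest of 2035, to 2036-09-19 in 2036).
421 ÷ 7 = 60 full weeks with remainder 1, so 60 more Thursdays after the first → 61.

61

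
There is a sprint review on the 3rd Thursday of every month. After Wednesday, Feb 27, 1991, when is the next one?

Feb 1991 starts on a Friday; its first Thursday is the 7th, so the 3rd Thursday is the 21st — Feb 21, 1991.
That is not after Feb 27, 1991, so look at Mar 1991.
Mar 1991 starts on a Friday; its first Thursday is the 7th, so the 3rd Thursday is the 21st — Mar 21, 1991.

Mar 21, 1991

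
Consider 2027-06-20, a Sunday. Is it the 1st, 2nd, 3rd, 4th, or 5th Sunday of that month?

Day 20 falls in week ⌈20/7⌉ of the month.
Days 1–7 hold the 1st Sunday, 8–14 the 2nd, 15–21 the 3rd, 22–28 the 4th, 29–31 the 5th.
20 is in the range for the 3rd.

3rd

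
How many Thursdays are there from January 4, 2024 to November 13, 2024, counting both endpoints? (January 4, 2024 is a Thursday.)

January 4, 2024 is a Thursday; the first Thursday on or after it is January 4, 2024.
From January 4, 2024 to November 13, 2024: 27 + 29 + 31 + 30 + 31 + 30 + 31 + 31 + 30 + 31 + 13 = 314 days (rest of January, February, March, April, May, June, July, August, September, October, November).
314 ÷ 7 = 44 full weeks with remainder 6, so 44 more Thursdays after the first → 45.

45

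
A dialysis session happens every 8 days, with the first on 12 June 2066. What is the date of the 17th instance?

The 17th occurrence is 16 intervals after the first: 16 × 8 = 128 days after 12 June 2066.
June has 30 days — 18 days to the end of June leaves 110.
July has 31 days (79 left).
August has 31 days (48 left).
September has 30 days (18 left).
18 days into October → 18 October 2066.

18 October 2066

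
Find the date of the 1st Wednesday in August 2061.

The first Wednesday of August 2061 is August 3.

August 3, 2061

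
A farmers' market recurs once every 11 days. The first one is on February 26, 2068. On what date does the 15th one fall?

The 15th occurrence is 14 intervals after the first: 14 × 11 = 154 days after February 26, 2068.
February has 29 days — 3 days to the end of February leaves 151.
March has 31 days (120 left).
April has 30 days (90 left).
May has 31 days (59 left).
June has 30 days (29 left).
29 days into July → July 29, 2068.

July 29, 2068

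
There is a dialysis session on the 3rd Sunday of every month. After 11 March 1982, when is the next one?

March 1982 starts on a Monday; its first Sunday is the 7th, so the 3rd Sunday is the 21st — 21 March 1982.
21 March 1982 is after 11 March 1982, so that is the next one.

21 March 1982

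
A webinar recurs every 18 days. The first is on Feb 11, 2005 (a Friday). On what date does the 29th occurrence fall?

Jun 30, 2006

The 29th occurrence is 28 intervals after the first: 28 × 18 = 504 days after Feb 11, 2005.
Feb has 28 days — 17 days to the end of Feb leaves 487.
From end of Feb to end of 2005 is 306 days (181 left).
Jan has 31 days (150 left).
Feb has 28 days (122 left).
Mar has 31 days (91 left).
Apr has 30 days (61 left).
May has 31 days (30 left).
30 days into Jun → Jun 30, 2006.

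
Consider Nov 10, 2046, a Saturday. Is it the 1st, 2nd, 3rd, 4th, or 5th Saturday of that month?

2nd

Day 10 falls in week ⌈10/7⌉ of the month.
Days 1–7 hold the 1st Saturday, 8–14 the 2nd, 15–21 the 3rd, 22–28 the 4th, 29–31 the 5th.
10 is in the range for the 2nd.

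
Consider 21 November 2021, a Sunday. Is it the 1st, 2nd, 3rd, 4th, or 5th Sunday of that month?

Day 21 falls in week ⌈21/7⌉ of the month.
Days 1–7 hold the 1st Sunday, 8–14 the 2nd, 15–21 the 3rd, 22–28 the 4th, 29–31 the 5th.
21 is in the range for the 3rd.

3rd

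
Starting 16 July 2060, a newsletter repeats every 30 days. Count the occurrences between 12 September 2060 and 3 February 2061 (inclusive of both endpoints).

Occurrences land 30·i days after 16 July 2060 for i = 0, 1, 2, …
12 September 2060 is 58 days after the start; 58 ÷ 30 = 1 remainder 28; since the remainder is 28, round up to i = 2. First occurrence in the window: #3 on 14 September 2060 (2×30 = 60 days in).
3 February 2061 is 202 days after the start; 202 ÷ 30 = 6 remainder 22. Last occurrence in the window: #7 on 12 January 2061.
Occurrences #3 through #7: 5 in total.

5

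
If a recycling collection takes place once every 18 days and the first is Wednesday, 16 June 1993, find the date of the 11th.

13 December 1993

The 11th occurrence is 10 intervals after the first: 10 × 18 = 180 days after 16 June 1993.
June has 30 days — 14 days to the end of June leaves 166.
July has 31 days (135 left).
August has 31 days (104 left).
September has 30 days (74 left).
October has 31 days (43 left).
November has 30 days (13 left).
13 days into December → 13 December 1993.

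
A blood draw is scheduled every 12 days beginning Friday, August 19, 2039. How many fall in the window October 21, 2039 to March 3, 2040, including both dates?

11

Occurrences land 12·i days after August 19, 2039 for i = 0, 1, 2, …
October 21, 2039 is 63 days after the start; 63 ÷ 12 = 5 remainder 3; since the remainder is 3, round up to i = 6. First occurrence in the window: #7 on October 30, 2039 (6×12 = 72 days in).
March 3, 2040 is 197 days after the start; 197 ÷ 12 = 16 remainder 5. Last occurrence in the window: #17 on February 27, 2040.
Occurrences #7 through #17: 11 in total.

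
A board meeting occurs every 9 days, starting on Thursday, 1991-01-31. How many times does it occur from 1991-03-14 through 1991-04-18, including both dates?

Occurrences land 9·i days after 1991-01-31 for i = 0, 1, 2, …
1991-03-14 is 42 days after the start; 42 ÷ 9 = 4 remainder 6; since the remainder is 6, round up to i = 5. First occurrence in the window: #6 on 1991-03-17 (5×9 = 45 days in).
1991-04-18 is 77 days after the start; 77 ÷ 9 = 8 remainder 5. Last occurrence in the window: #9 on 1991-04-13.
Occurrences #6 through #9: 4 in total.

4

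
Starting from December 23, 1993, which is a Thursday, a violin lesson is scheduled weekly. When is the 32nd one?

The 32nd occurrence is 31 intervals after the first: 31 × 7 = 217 days after December 23, 1993.
December has 31 days — 8 days to the end of December leaves 209.
January has 31 days (178 left).
February has 28 days (150 left).
March has 31 days (119 left).
April has 30 days (89 left).
May has 31 days (58 left).
June has 30 days (28 left).
28 days into July → July 28, 1994.

July 28, 1994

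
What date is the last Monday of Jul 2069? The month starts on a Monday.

Jul 2069 begins on a Monday, so the first Monday is Jul 1.
Jul 2069 has 31 days. Adding weeks: 1, 8, 15, 22, 29 — the last one ≤ 31 is the 29th.

Jul 29, 2069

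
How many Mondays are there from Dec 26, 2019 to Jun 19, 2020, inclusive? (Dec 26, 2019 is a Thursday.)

25

Dec 26, 2019 is a Thursday; the first Monday on or after it is Dec 30, 2019 (4 days later).
From Dec 30, 2019 to Jun 19, 2020: 1 + 31 + 29 + 31 + 30 + 31 + 19 = 172 days (rest of Dec, Jan, Feb, Mar, Apr, May, Jun).
172 ÷ 7 = 24 full weeks with remainder 4, so 24 more Mondays after the first → 25.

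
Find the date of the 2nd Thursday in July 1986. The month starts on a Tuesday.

July 10, 1986

July 1986 begins on a Tuesday, so the first Thursday is July 3 (2 days later).
The 2nd Thursday is 1 weeks later: 3 + 7 = 10.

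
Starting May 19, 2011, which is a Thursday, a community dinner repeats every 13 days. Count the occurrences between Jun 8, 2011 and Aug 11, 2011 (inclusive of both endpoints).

Occurrences land 13·i days after May 19, 2011 for i = 0, 1, 2, …
Jun 8, 2011 is 20 days after the start; 20 ÷ 13 = 1 remainder 7; since the remainder is 7, round up to i = 2. First occurrence in the window: #3 on Jun 14, 2011 (2×13 = 26 days in).
Aug 11, 2011 is 84 days after the start; 84 ÷ 13 = 6 remainder 6. Last occurrence in the window: #7 on Aug 5, 2011.
Occurrences #3 through #7: 5 in total.

5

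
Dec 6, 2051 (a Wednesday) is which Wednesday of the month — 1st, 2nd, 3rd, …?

1st

Day 6 falls in week ⌈6/7⌉ of the month.
Days 1–7 hold the 1st Wednesday, 8–14 the 2nd, 15–21 the 3rd, 22–28 the 4th, 29–31 the 5th.
6 is in the range for the 1st.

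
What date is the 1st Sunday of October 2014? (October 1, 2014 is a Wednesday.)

5 October 2014

October 2014 begins on a Wednesday, so the first Sunday is October 5 (4 days later).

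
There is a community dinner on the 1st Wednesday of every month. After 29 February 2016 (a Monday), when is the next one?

February 2016 starts on a Monday, so its 1st Wednesday is 3 February 2016 (2 days in).
That is not after 29 February 2016, so look at March 2016.
March 2016 starts on a Tuesday, so its 1st Wednesday is 2 March 2016 (1 day in).

2 March 2016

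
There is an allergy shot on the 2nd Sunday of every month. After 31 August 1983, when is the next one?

August 1983 starts on a Monday; its first Sunday is the 7th, so the 2nd Sunday is the 14th — 14 August 1983.
That is not after 31 August 1983, so look at September 1983.
September 1983 starts on a Thursday; its first Sunday is the 4th, so the 2nd Sunday is the 11th — 11 September 1983.

11 September 1983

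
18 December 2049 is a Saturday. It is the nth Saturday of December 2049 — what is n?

Day 18 falls in week ⌈18/7⌉ of the month.
Days 1–7 hold the 1st Saturday, 8–14 the 2nd, 15–21 the 3rd, 22–28 the 4th, 29–31 the 5th.
18 is in the range for the 3rd.

3rd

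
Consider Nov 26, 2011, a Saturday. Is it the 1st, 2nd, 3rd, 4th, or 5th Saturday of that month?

4th

Day 26 falls in week ⌈26/7⌉ of the month.
Days 1–7 hold the 1st Saturday, 8–14 the 2nd, 15–21 the 3rd, 22–28 the 4th, 29–31 the 5th.
26 is in the range for the 4th.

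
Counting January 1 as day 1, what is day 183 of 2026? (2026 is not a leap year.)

January has 31 days (183 − 31 = 152 remain).
February has 28 days (152 − 28 = 124 remain).
March has 31 days (124 − 31 = 93 remain).
April has 30 days (93 − 30 = 63 remain).
May has 31 days (63 − 31 = 32 remain).
June has 30 days (32 − 30 = 2 remain).
2 into July → July 2.

July 2, 2026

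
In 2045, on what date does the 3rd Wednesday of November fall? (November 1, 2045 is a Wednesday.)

November 2045 begins on a Wednesday, so the first Wednesday is November 1.
The 3rd Wednesday is 2 weeks later: 1 + 14 = 15.

2045-11-15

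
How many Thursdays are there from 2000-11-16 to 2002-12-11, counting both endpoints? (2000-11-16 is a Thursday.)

2000-11-16 is a Thursday; the first Thursday on or after it is 2000-11-16.
From 2000-11-16 to 2002-12-11: 45 + 365 + 345 = 755 days (rest of 2000, 2001, to 2002-12-11 in 2002).
755 ÷ 7 = 107 full weeks with remainder 6, so 107 more Thursdays after the first → 108.

108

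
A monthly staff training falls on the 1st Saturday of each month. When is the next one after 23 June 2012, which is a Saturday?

June 2012 starts on a Friday, so its 1st Saturday is 2 June 2012 (1 day in).
That is not after 23 June 2012, so look at July 2012.
July 2012 starts on a Sunday, so its 1st Saturday is 7 July 2012 (6 days in).

7 July 2012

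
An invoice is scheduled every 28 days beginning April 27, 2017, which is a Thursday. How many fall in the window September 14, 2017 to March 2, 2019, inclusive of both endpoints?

Occurrences land 28·i days after April 27, 2017 for i = 0, 1, 2, …
September 14, 2017 is 140 days after the start; 140 ÷ 28 = 5 remainder 0. First occurrence in the window: #6 on September 14, 2017 (5×28 = 140 days in).
March 2, 2019 is 674 days after the start; 674 ÷ 28 = 24 remainder 2. Last occurrence in the window: #25 on February 28, 2019.
Occurrences #6 through #25: 20 in total.

20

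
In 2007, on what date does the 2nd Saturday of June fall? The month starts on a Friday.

9 June 2007

June 2007 begins on a Friday, so the first Saturday is June 2 (1 day later).
The 2nd Saturday is 1 weeks later: 2 + 7 = 9.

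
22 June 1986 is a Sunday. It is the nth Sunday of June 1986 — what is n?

4th

Day 22 falls in week ⌈22/7⌉ of the month.
Days 1–7 hold the 1st Sunday, 8–14 the 2nd, 15–21 the 3rd, 22–28 the 4th, 29–31 the 5th.
22 is in the range for the 4th.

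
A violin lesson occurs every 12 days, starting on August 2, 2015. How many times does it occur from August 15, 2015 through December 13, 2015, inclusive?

Occurrences land 12·i days after August 2, 2015 for i = 0, 1, 2, …
August 15, 2015 is 13 days after the start; 13 ÷ 12 = 1 remainder 1; since the remainder is 1, round up to i = 2. First occurrence in the window: #3 on August 26, 2015 (2×12 = 24 days in).
December 13, 2015 is 133 days after the start; 133 ÷ 12 = 11 remainder 1. Last occurrence in the window: #12 on December 12, 2015.
Occurrences #3 through #12: 10 in total.

10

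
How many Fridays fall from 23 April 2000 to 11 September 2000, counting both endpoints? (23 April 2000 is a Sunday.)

23 April 2000 is a Sunday; the first Friday on or after it is 28 April 2000 (5 days later).
From 28 April 2000 to 11 September 2000: 2 + 31 + 30 + 31 + 31 + 11 = 136 days (rest of April, May, June, July, August, September).
136 ÷ 7 = 19 full weeks with remainder 3, so 19 more Fridays after the first → 20.

20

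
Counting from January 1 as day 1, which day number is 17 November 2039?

Days in months before November: 31 + 28 + 31 + 30 + 31 + 30 + 31 + 31 + 30 + 31 = 304.
Plus 17 days into November → day 321.

321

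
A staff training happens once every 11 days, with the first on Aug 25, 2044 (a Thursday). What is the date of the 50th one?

Feb 15, 2046

The 50th occurrence is 49 intervals after the first: 49 × 11 = 539 days after Aug 25, 2044.
Aug has 31 days — 6 days to the end of Aug leaves 533.
From end of Aug to end of 2044 is 122 days (411 left).
2045 has 365 days (46 left).
Jan has 31 days (15 left).
15 days into Feb → Feb 15, 2046.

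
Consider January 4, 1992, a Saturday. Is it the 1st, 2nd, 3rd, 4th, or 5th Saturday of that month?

1st

Day 4 falls in week ⌈4/7⌉ of the month.
Days 1–7 hold the 1st Saturday, 8–14 the 2nd, 15–21 the 3rd, 22–28 the 4th, 29–31 the 5th.
4 is in the range for the 1st.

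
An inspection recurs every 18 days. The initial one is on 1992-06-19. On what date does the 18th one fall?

1993-04-21

The 18th occurrence is 17 intervals after the first: 17 × 18 = 306 days after 1992-06-19.
June has 30 days — 11 days to the end of June leaves 295.
July has 31 days (264 left).
August has 31 days (233 left).
September has 30 days (203 left).
October has 31 days (172 left).
November has 30 days (142 left).
December has 31 days (111 left).
January has 31 days (80 left).
February has 28 days (52 left).
March has 31 days (21 left).
21 days into April → 1993-04-21.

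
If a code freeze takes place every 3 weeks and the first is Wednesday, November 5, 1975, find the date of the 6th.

The 6th occurrence is 5 intervals after the first: 5 × 21 = 105 days after November 5, 1975.
November has 30 days — 25 days to the end of November leaves 80.
December has 31 days (49 left).
January has 31 days (18 left).
18 days into February → February 18, 1976.

February 18, 1976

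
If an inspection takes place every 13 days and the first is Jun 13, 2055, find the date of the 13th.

The 13th occurrence is 12 intervals after the first: 12 × 13 = 156 days after Jun 13, 2055.
Jun has 30 days — 17 days to the end of Jun leaves 139.
Jul has 31 days (108 left).
Aug has 31 days (77 left).
Sep has 30 days (47 left).
Oct has 31 days (16 left).
16 days into Nov → Nov 16, 2055.

Nov 16, 2055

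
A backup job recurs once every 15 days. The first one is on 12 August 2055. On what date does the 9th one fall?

The 9th occurrence is 8 intervals after the first: 8 × 15 = 120 days after 12 August 2055.
August has 31 days — 19 days to the end of August leaves 101.
September has 30 days (71 left).
October has 31 days (40 left).
November has 30 days (10 left).
10 days into December → 10 December 2055.

10 December 2055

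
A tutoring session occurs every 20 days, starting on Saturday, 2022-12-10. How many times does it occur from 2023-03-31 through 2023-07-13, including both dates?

Occurrences land 20·i days after 2022-12-10 for i = 0, 1, 2, …
2023-03-31 is 111 days after the start; 111 ÷ 20 = 5 remainder 11; since the remainder is 11, round up to i = 6. First occurrence in the window: #7 on 2023-04-09 (6×20 = 120 days in).
2023-07-13 is 215 days after the start; 215 ÷ 20 = 10 remainder 15. Last occurrence in the window: #11 on 2023-06-28.
Occurrences #7 through #11: 5 in total.

5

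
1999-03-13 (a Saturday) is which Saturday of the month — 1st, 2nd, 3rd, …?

Day 13 falls in week ⌈13/7⌉ of the month.
Days 1–7 hold the 1st Saturday, 8–14 the 2nd, 15–21 the 3rd, 22–28 the 4th, 29–31 the 5th.
13 is in the range for the 2nd.

2nd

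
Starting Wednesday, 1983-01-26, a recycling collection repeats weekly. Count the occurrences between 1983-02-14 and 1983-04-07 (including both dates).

Occurrences land 7·i days after 1983-01-26 for i = 0, 1, 2, …
1983-02-14 is 19 days after the start; 19 ÷ 7 = 2 remainder 5; since the remainder is 5, round up to i = 3. First occurrence in the window: #4 on 1983-02-16 (3×7 = 21 days in).
1983-04-07 is 71 days after the start; 71 ÷ 7 = 10 remainder 1. Last occurrence in the window: #11 on 1983-04-06.
Occurrences #4 through #11: 8 in total.

8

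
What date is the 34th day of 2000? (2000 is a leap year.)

January has 31 days (34 − 31 = 3 remain).
3 into February → February 3.

3 February 2000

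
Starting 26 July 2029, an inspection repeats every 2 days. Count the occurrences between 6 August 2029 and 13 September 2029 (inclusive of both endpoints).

19

Occurrences land 2·i days after 26 July 2029 for i = 0, 1, 2, …
6 August 2029 is 11 days after the start; 11 ÷ 2 = 5 remainder 1; since the remainder is 1, round up to i = 6. First occurrence in the window: #7 on 7 August 2029 (6×2 = 12 days in).
13 September 2029 is 49 days after the start; 49 ÷ 2 = 24 remainder 1. Last occurrence in the window: #25 on 12 September 2029.
Occurrences #7 through #25: 19 in total.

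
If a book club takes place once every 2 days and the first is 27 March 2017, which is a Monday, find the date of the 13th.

20 April 2017

The 13th occurrence is 12 intervals after the first: 12 × 2 = 24 days after 27 March 2017.
March has 31 days — 4 days to the end of March leaves 20.
20 days into April → 20 April 2017.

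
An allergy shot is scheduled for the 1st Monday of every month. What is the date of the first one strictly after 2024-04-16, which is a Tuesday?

April 2024 starts on a Monday, so its 1st Monday is 2024-04-01.
That is not after 2024-04-16, so look at May 2024.
May 2024 starts on a Wednesday, so its 1st Monday is 2024-05-06 (5 days in).

2024-05-06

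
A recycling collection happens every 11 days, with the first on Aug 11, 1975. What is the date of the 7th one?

The 7th occurrence is 6 intervals after the first: 6 × 11 = 66 days after Aug 11, 1975.
Aug has 31 days — 20 days to the end of Aug leaves 46.
Sep has 30 days (16 left).
16 days into Oct → Oct 16, 1975.

Oct 16, 1975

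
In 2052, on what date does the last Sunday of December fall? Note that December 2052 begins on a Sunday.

December 2052 begins on a Sunday, so the first Sunday is December 1.
December 2052 has 31 days. Adding weeks: 1, 8, 15, 22, 29 — the last one ≤ 31 is the 29th.

2052-12-29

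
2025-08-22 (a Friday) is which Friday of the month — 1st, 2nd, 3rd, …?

4th

Day 22 falls in week ⌈22/7⌉ of the month.
Days 1–7 hold the 1st Friday, 8–14 the 2nd, 15–21 the 3rd, 22–28 the 4th, 29–31 the 5th.
22 is in the range for the 4th.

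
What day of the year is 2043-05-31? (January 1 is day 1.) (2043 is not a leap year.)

151

Days in months before May: 31 + 28 + 31 + 30 = 120.
Plus 31 days into May → day 151.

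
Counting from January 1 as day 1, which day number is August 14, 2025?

226

Days in months before August: 31 + 28 + 31 + 30 + 31 + 30 + 31 = 212.
Plus 14 days into August → day 226.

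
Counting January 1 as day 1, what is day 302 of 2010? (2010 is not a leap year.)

29 October 2010

January has 31 days (302 − 31 = 271 remain).
February has 28 days (271 − 28 = 243 remain).
March has 31 days (243 − 31 = 212 remain).
April has 30 days (212 − 30 = 182 remain).
May has 31 days (182 − 31 = 151 remain).
June has 30 days (151 − 30 = 121 remain).
July has 31 days (121 − 31 = 90 remain).
August has 31 days (90 − 31 = 59 remain).
September has 30 days (59 − 30 = 29 remain).
29 into October → October 29.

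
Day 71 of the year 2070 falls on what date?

Jan has 31 days (71 − 31 = 40 remain).
Feb has 28 days (40 − 28 = 12 remain).
12 into Mar → Mar 12.

Mar 12, 2070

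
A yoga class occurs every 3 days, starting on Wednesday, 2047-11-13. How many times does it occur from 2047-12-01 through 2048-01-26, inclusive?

Occurrences land 3·i days after 2047-11-13 for i = 0, 1, 2, …
2047-12-01 is 18 days after the start; 18 ÷ 3 = 6 remainder 0. First occurrence in the window: #7 on 2047-12-01 (6×3 = 18 days in).
2048-01-26 is 74 days after the start; 74 ÷ 3 = 24 remainder 2. Last occurrence in the window: #25 on 2048-01-24.
Occurrences #7 through #25: 19 in total.

19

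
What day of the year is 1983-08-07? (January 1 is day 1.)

219

Days in months before August: 31 + 28 + 31 + 30 + 31 + 30 + 31 = 212.
Plus 7 days into August → day 219.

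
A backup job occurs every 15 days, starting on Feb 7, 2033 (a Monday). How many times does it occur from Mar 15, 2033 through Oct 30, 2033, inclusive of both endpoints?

15

Occurrences land 15·i days after Feb 7, 2033 for i = 0, 1, 2, …
Mar 15, 2033 is 36 days after the start; 36 ÷ 15 = 2 remainder 6; since the remainder is 6, round up to i = 3. First occurrence in the window: #4 on Mar 24, 2033 (3×15 = 45 days in).
Oct 30, 2033 is 265 days after the start; 265 ÷ 15 = 17 remainder 10. Last occurrence in the window: #18 on Oct 20, 2033.
Occurrences #4 through #18: 15 in total.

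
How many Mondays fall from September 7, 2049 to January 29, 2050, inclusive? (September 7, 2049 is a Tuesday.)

September 7, 2049 is a Tuesday; the first Monday on or after it is September 13, 2049 (6 days later).
From September 13, 2049 to January 29, 2050: 17 + 31 + 30 + 31 + 29 = 138 days (rest of September, October, November, December, January).
138 ÷ 7 = 19 full weeks with remainder 5, so 19 more Mondays after the first → 20.

20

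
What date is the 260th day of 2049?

September 17, 2049

January has 31 days (260 − 31 = 229 remain).
February has 28 days (229 − 28 = 201 remain).
March has 31 days (201 − 31 = 170 remain).
April has 30 days (170 − 30 = 140 remain).
May has 31 days (140 − 31 = 109 remain).
June has 30 days (109 − 30 = 79 remain).
July has 31 days (79 − 31 = 48 remain).
August has 31 days (48 − 31 = 17 remain).
17 into September → September 17.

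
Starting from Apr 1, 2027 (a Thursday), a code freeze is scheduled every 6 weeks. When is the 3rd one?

Jun 24, 2027

The 3rd occurrence is 2 intervals after the first: 2 × 42 = 84 days after Apr 1, 2027.
Apr has 30 days — 29 days to the end of Apr leaves 55.
May has 31 days (24 left).
24 days into Jun → Jun 24, 2027.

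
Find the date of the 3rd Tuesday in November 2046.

The first Tuesday of November 2046 is November 6.
The 3rd Tuesday is 2 weeks later: 6 + 14 = 20.

20 November 2046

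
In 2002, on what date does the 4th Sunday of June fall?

The first Sunday of June 2002 is June 2.
The 4th Sunday is 3 weeks later: 2 + 21 = 23.

June 23, 2002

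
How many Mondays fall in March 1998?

5

1 March 1998 is a Sunday; the first Monday on or after it is 2 March 1998 (1 day later).
From 2 March 1998 to 31 March 1998 is 31 − 2 = 29 days.
29 ÷ 7 = 4 full weeks with remainder 1, so 4 more Mondays after the first → 5.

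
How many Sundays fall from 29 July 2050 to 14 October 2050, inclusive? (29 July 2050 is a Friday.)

11

29 July 2050 is a Friday; the first Sunday on or after it is 31 July 2050 (2 days later).
From 31 July 2050 to 14 October 2050: 0 + 31 + 30 + 14 = 75 days (rest of July, August, September, October).
75 ÷ 7 = 10 full weeks with remainder 5, so 10 more Sundays after the first → 11.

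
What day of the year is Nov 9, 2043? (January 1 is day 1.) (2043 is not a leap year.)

Days in months before Nov: 31 + 28 + 31 + 30 + 31 + 30 + 31 + 31 + 30 + 31 = 304.
Plus 9 days into Nov → day 313.

313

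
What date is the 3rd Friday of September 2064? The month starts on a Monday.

September 2064 begins on a Monday, so the first Friday is September 5 (4 days later).
The 3rd Friday is 2 weeks later: 5 + 14 = 19.

19 September 2064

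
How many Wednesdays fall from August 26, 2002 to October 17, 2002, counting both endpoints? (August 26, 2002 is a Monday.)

August 26, 2002 is a Monday; the first Wednesday on or after it is August 28, 2002 (2 days later).
From August 28, 2002 to October 17, 2002: 3 + 30 + 17 = 50 days (rest of August, September, October).
50 ÷ 7 = 7 full weeks with remainder 1, so 7 more Wednesdays after the first → 8.

8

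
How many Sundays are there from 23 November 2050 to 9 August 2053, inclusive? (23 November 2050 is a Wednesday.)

141

23 November 2050 is a Wednesday; the first Sunday on or after it is 27 November 2050 (4 days later).
From 27 November 2050 to 9 August 2053: 34 + 365 + 366 + 221 = 986 days (rest of 2050, 2051, 2052, to 9 August 2053 in 2053).
986 ÷ 7 = 140 full weeks with remainder 6, so 140 more Sundays after the first → 141.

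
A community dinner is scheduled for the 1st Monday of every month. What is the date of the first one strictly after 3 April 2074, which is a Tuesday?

7 May 2074

April 2074 starts on a Sunday, so its 1st Monday is 2 April 2074 (1 day in).
That is not after 3 April 2074, so look at May 2074.
May 2074 starts on a Tuesday, so its 1st Monday is 7 May 2074 (6 days in).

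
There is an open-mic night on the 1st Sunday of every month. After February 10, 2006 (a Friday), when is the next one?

February 2006 starts on a Wednesday, so its 1st Sunday is February 5, 2006 (4 days in).
That is not after February 10, 2006, so look at March 2006.
March 2006 starts on a Wednesday, so its 1st Sunday is March 5, 2006 (4 days in).

March 5, 2006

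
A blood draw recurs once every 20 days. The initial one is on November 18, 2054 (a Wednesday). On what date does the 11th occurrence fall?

June 6, 2055

The 11th occurrence is 10 intervals after the first: 10 × 20 = 200 days after November 18, 2054.
November has 30 days — 12 days to the end of November leaves 188.
December has 31 days (157 left).
January has 31 days (126 left).
February has 28 days (98 left).
March has 31 days (67 left).
April has 30 days (37 left).
May has 31 days (6 left).
6 days into June → June 6, 2055.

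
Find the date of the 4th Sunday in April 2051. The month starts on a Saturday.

April 2051 begins on a Saturday, so the first Sunday is April 2 (1 day later).
The 4th Sunday is 3 weeks later: 2 + 21 = 23.

April 23, 2051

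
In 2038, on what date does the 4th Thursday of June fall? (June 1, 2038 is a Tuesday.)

June 24, 2038

June 2038 begins on a Tuesday, so the first Thursday is June 3 (2 days later).
The 4th Thursday is 3 weeks later: 3 + 21 = 24.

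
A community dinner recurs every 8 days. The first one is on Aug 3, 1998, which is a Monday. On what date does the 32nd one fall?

Apr 8, 1999

The 32nd occurrence is 31 intervals after the first: 31 × 8 = 248 days after Aug 3, 1998.
Aug has 31 days — 28 days to the end of Aug leaves 220.
Sep has 30 days (190 left).
Oct has 31 days (159 left).
Nov has 30 days (129 left).
Dec has 31 days (98 left).
Jan has 31 days (67 left).
Feb has 28 days (39 left).
Mar has 31 days (8 left).
8 days into Apr → Apr 8, 1999.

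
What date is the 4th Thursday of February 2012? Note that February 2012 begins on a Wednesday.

February 2012 begins on a Wednesday, so the first Thursday is February 2 (1 day later).
The 4th Thursday is 3 weeks later: 2 + 21 = 23.

23 February 2012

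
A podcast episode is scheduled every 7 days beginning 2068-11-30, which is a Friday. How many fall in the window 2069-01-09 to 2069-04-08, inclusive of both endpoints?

Occurrences land 7·i days after 2068-11-30 for i = 0, 1, 2, …
2069-01-09 is 40 days after the start; 40 ÷ 7 = 5 remainder 5; since the remainder is 5, round up to i = 6. First occurrence in the window: #7 on 2069-01-11 (6×7 = 42 days in).
2069-04-08 is 129 days after the start; 129 ÷ 7 = 18 remainder 3. Last occurrence in the window: #19 on 2069-04-05.
Occurrences #7 through #19: 13 in total.

13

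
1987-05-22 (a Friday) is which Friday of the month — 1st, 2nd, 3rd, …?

Day 22 falls in week ⌈22/7⌉ of the month.
Days 1–7 hold the 1st Friday, 8–14 the 2nd, 15–21 the 3rd, 22–28 the 4th, 29–31 the 5th.
22 is in the range for the 4th.

4th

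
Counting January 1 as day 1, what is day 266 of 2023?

January has 31 days (266 − 31 = 235 remain).
February has 28 days (235 − 28 = 207 remain).
March has 31 days (207 − 31 = 176 remain).
April has 30 days (176 − 30 = 146 remain).
May has 31 days (146 − 31 = 115 remain).
June has 30 days (115 − 30 = 85 remain).
July has 31 days (85 − 31 = 54 remain).
August has 31 days (54 − 31 = 23 remain).
23 into September → September 23.

2023-09-23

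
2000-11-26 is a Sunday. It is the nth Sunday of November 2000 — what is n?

4th

Day 26 falls in week ⌈26/7⌉ of the month.
Days 1–7 hold the 1st Sunday, 8–14 the 2nd, 15–21 the 3rd, 22–28 the 4th, 29–31 the 5th.
26 is in the range for the 4th.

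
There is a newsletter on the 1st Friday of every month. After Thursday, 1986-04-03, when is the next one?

April 1986 starts on a Tuesday, so its 1st Friday is 1986-04-04 (3 days in).
1986-04-04 is after 1986-04-03, so that is the next one.

1986-04-04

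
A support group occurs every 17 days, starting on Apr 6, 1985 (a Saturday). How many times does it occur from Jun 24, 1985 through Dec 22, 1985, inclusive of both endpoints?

11

Occurrences land 17·i days after Apr 6, 1985 for i = 0, 1, 2, …
Jun 24, 1985 is 79 days after the start; 79 ÷ 17 = 4 remainder 11; since the remainder is 11, round up to i = 5. First occurrence in the window: #6 on Jun 30, 1985 (5×17 = 85 days in).
Dec 22, 1985 is 260 days after the start; 260 ÷ 17 = 15 remainder 5. Last occurrence in the window: #16 on Dec 17, 1985.
Occurrences #6 through #16: 11 in total.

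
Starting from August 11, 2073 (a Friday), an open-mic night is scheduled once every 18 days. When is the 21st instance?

August 6, 2074

The 21st occurrence is 20 intervals after the first: 20 × 18 = 360 days after August 11, 2073.
August has 31 days — 20 days to the end of August leaves 340.
September has 30 days (310 left).
October has 31 days (279 left).
November has 30 days (249 left).
December has 31 days (218 left).
January has 31 days (187 left).
February has 28 days (159 left).
March has 31 days (128 left).
April has 30 days (98 left).
May has 31 days (67 left).
June has 30 days (37 left).
July has 31 days (6 left).
6 days into August → August 6, 2074.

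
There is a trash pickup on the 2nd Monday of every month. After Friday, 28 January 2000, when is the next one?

14 February 2000

January 2000 starts on a Saturday; its first Monday is the 3rd, so the 2nd Monday is the 10th — 10 January 2000.
That is not after 28 January 2000, so look at February 2000.
February 2000 starts on a Tuesday; its first Monday is the 7th, so the 2nd Monday is the 14th — 14 February 2000.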